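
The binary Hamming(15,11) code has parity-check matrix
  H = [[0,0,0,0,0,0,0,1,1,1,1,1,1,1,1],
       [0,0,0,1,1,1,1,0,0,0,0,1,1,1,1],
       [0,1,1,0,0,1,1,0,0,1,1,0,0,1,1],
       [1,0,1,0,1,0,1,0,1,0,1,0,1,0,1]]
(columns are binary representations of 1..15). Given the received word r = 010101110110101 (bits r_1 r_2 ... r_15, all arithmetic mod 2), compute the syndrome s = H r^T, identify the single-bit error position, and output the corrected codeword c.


s = (1, 1, 0, 0)^T, error position = 12, corrected codeword c = 010101110111101

Compute s = H r^T mod 2 one row at a time:
  s_1 = 1 + 0 + 1 + 1 + 0 + 1 + 0 + 1 = 5 ≡ 1 (mod 2).
  s_2 = 1 + 0 + 1 + 1 + 0 + 1 + 0 + 1 = 5 ≡ 1 (mod 2).
  s_3 = 1 + 0 + 1 + 1 + 1 + 1 + 0 + 1 = 6 ≡ 0 (mod 2).
  s_4 = 0 + 0 + 0 + 1 + 0 + 1 + 1 + 1 = 4 ≡ 0 (mod 2).
s = (1, 1, 0, 0)^T — this equals column 12 of H (binary 1100), so error is at position 12.
Correct: flip bit 12 of r = 010101110110101 to get c = 010101110111101.


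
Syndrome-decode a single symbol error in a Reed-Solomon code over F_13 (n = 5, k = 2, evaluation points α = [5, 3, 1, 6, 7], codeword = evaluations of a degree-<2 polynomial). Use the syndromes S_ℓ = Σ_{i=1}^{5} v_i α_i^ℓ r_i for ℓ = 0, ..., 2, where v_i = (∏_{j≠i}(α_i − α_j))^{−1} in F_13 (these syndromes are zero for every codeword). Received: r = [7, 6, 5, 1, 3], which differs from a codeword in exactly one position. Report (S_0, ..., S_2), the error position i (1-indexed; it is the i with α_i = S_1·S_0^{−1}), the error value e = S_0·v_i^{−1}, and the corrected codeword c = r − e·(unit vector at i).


S = (11, 12, 6), error at position 5, error magnitude e = 8, c = [7, 6, 5, 1, 8].

Step 1: column multipliers v_i = (∏_{j≠i}(α_i − α_j))^{−1} mod 13.
  i = 1 (α = 5): (5−3)(5−1)(5−6)(5−7) = 2·4·(−1)·(−2) = 16 ≡ 3, so v_1 = 3^{−1} = 9 (mod 13).
  i = 2 (α = 3): (3−5)(3−1)(3−6)(3−7) = (−2)·2·(−3)·(−4) = −48 ≡ 4, so v_2 = 4^{−1} = 10 (mod 13).
  i = 3 (α = 1): (1−5)(1−3)(1−6)(1−7) = (−4)·(−2)·(−5)·(−6) = 240 ≡ 6, so v_3 = 6^{−1} = 11 (mod 13).
  i = 4 (α = 6): (6−5)(6−3)(6−1)(6−7) = 1·3·5·(−1) = −15 ≡ 11, so v_4 = 11^{−1} = 6 (mod 13).
  i = 5 (α = 7): (7−5)(7−3)(7−1)(7−6) = 2·4·6·1 = 48 ≡ 9, so v_5 = 9^{−1} = 3 (mod 13).
  v = [9, 10, 11, 6, 3].
Step 2: syndromes of r = [7, 6, 5, 1, 3] (all sums mod 13).
  S_0 = Σ v_i r_i = 9·7 + 10·6 + 11·5 + 6·1 + 3·3 = 193 ≡ 11.
  S_1 = Σ v_i α_i r_i = 9·5·7 + 10·3·6 + 11·1·5 + 6·6·1 + 3·7·3 = 649 ≡ 12.
  α_i^2 mod 13 = [12, 9, 1, 10, 10].
  S_2 = Σ v_i α_i^2 r_i = 9·12·7 + 10·9·6 + 11·1·5 + 6·10·1 + 3·10·3 = 1501 ≡ 6.
  S = (11, 12, 6) ≠ 0, so r is not a codeword (an error is present).
Step 3: locate the error. For a single error e at position i, S_ℓ = v_i·e·α_i^ℓ, so α_err = S_1/S_0.
  S_0^{−1} = 11^{−1} = 6 (mod 13), so α_err = 12·6 = 72 ≡ 7 = α_5. Error position i = 5.
  Consistency check: S_2/S_1 = 6·12 = 72 ≡ 7 = α_err ✓ (single-error assumption holds).
Step 4: error magnitude e = S_0/v_5 = S_0·∏_{j≠5}(α_5 − α_j) = 11·9 = 99 ≡ 8 (mod 13).
Step 5: correct position 5: c_5 = r_5 − e = 3 − 8 ≡ 8 (mod 13). Hence c = [7, 6, 5, 1, 8].
  Check: interpolating c through the α_i gives m(x) = 11 + 7·x (degree < 2) with m(α_i) = c_i for every i, so c is indeed a codeword.


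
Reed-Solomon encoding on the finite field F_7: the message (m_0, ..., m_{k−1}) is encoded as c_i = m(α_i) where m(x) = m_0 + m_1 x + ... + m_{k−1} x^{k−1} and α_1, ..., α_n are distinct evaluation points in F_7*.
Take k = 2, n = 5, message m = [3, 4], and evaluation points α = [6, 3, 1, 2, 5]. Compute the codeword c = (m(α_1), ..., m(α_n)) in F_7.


c = [6, 1, 0, 4, 2]

Message polynomial: m(x) = 3 + 4·x (mod 7).
For each evaluation point α_i, compute m(α_i) mod 7:
  α_1 = 6: Horner steps 4 → 6, so m(6) = 6.
  α_2 = 3: Horner steps 4 → 1, so m(3) = 1.
  α_3 = 1: Horner steps 4 → 0, so m(1) = 0.
  α_4 = 2: Horner steps 4 → 4, so m(2) = 4.
  α_5 = 5: Horner steps 4 → 2, so m(5) = 2.
Codeword c = [6, 1, 0, 4, 2] ∈ F_7^5.


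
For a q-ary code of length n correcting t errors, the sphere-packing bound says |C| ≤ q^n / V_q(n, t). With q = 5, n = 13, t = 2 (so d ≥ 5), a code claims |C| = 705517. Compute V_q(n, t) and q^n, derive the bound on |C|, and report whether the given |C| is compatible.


V_q(n, t) = 1301, q^n = 1220703125, Hamming bound = 938280, |C| = 705517 ≤ bound (satisfied).

Step 1: Compute V_q(n, t) = Σ_{j=0}^2 C(n, j) (q−1)^j.
  j = 0: C(13,0)·(4)^0 = 1·1 = 1.
  j = 1: C(13,1)·(4)^1 = 13·4 = 52.
  j = 2: C(13,2)·(4)^2 = 78·16 = 1248.
  V_q(n, t) = 1 + 52 + 1248 = 1301.
Step 2: q^n = 5^13 = 1220703125.
Step 3: Hamming bound ⌊q^n / V_q(n,t)⌋ = ⌊1220703125/1301⌋ = 938280.
Step 4: Compare |C| = 705517 to 938280: satisfied.
The claimed |C| lies below the Hamming bound.


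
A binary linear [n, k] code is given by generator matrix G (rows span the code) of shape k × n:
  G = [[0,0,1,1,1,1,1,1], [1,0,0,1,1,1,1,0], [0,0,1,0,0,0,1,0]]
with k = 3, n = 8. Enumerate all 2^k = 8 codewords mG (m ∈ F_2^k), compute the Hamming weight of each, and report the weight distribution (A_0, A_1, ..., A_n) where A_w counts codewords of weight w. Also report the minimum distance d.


Weight distribution: A_0 = 1, A_2 = 1, A_3 = 2, A_4 = 1, A_5 = 2, A_6 = 1. Minimum distance d = 2.

Enumerate all 2^3 = 8 messages m ∈ F_2^3.
For each, compute codeword c = mG in F_2^8, then tally its weight.
  m = 000 → c = 00000000, weight = 0.
  m = 100 → c = 00111111, weight = 6.
  m = 010 → c = 10011110, weight = 5.
  m = 110 → c = 10100001, weight = 3.
  m = 001 → c = 00100010, weight = 2.
  m = 101 → c = 00011101, weight = 4.
  m = 011 → c = 10111100, weight = 5.
  m = 111 → c = 10000011, weight = 3.
Tally weights:
  weight 0: 1 codewords.
  weight 2: 1 codewords.
  weight 3: 2 codewords.
  weight 4: 1 codewords.
  weight 5: 2 codewords.
  weight 6: 1 codewords.
Minimum distance d = smallest w > 0 with A_w > 0 = 2.
Sanity: Σ A_w = 8 = 2^3 = 8 ✓.


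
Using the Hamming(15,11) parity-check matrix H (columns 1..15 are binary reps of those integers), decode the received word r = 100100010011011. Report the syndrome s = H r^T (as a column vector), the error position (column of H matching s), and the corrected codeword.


s = (1, 0, 1, 1)^T, error position = 11, corrected codeword c = 100100010001011

Compute s = H r^T mod 2 one row at a time:
  s_1 = 1 + 0 + 0 + 1 + 1 + 0 + 1 + 1 = 5 ≡ 1 (mod 2).
  s_2 = 1 + 0 + 0 + 0 + 1 + 0 + 1 + 1 = 4 ≡ 0 (mod 2).
  s_3 = 0 + 0 + 0 + 0 + 0 + 1 + 1 + 1 = 3 ≡ 1 (mod 2).
  s_4 = 1 + 0 + 0 + 0 + 0 + 1 + 0 + 1 = 3 ≡ 1 (mod 2).
s = (1, 0, 1, 1)^T — this equals column 11 of H (binary 1011), so error is at position 11.
Correct: flip bit 11 of r = 100100010011011 to get c = 100100010001011.


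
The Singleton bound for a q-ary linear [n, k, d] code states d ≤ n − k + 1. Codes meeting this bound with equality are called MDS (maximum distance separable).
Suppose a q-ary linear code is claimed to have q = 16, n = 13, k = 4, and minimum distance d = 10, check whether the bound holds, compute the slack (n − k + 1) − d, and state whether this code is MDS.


Singleton RHS = n − k + 1 = 10, slack = 0, bound satisfied, MDS.

Singleton bound: d ≤ n − k + 1.
Here n = 13, k = 4, so n − k + 1 = 10.
Given d = 10, check d ≤ 10: YES.
Slack = (n − k + 1) − d = 0.
The code is MDS (slack = 0).
Description: the claimed parameters are [13, 4, 10]_16; such a code would be MDS (meets Singleton bound).


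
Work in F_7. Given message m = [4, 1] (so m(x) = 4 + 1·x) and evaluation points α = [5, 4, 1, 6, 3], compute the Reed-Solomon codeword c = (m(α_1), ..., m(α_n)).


c = [2, 1, 5, 3, 0]

Message polynomial: m(x) = 4 + 1·x (mod 7).
For each evaluation point α_i, compute m(α_i) mod 7:
  α_1 = 5: Horner steps 1 → 2, so m(5) = 2.
  α_2 = 4: Horner steps 1 → 1, so m(4) = 1.
  α_3 = 1: Horner steps 1 → 5, so m(1) = 5.
  α_4 = 6: Horner steps 1 → 3, so m(6) = 3.
  α_5 = 3: Horner steps 1 → 0, so m(3) = 0.
Codeword c = [2, 1, 5, 3, 0] ∈ F_7^5.


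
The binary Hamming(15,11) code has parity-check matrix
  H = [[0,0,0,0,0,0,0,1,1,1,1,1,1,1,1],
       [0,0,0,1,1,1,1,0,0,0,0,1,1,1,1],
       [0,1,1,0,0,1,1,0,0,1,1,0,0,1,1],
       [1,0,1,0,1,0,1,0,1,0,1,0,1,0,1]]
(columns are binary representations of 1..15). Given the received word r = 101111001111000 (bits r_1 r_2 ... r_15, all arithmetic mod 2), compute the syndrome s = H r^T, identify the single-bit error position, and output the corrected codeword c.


s = (0, 0, 0, 1)^T, error position = 1, corrected codeword c = 001111001111000

Compute s = H r^T mod 2 one row at a time:
  s_1 = 0 + 1 + 1 + 1 + 1 + 0 + 0 + 0 = 4 ≡ 0 (mod 2).
  s_2 = 1 + 1 + 1 + 0 + 1 + 0 + 0 + 0 = 4 ≡ 0 (mod 2).
  s_3 = 0 + 1 + 1 + 0 + 1 + 1 + 0 + 0 = 4 ≡ 0 (mod 2).
  s_4 = 1 + 1 + 1 + 0 + 1 + 1 + 0 + 0 = 5 ≡ 1 (mod 2).
s = (0, 0, 0, 1)^T — this equals column 1 of H (binary 0001), so error is at position 1.
Correct: flip bit 1 of r = 101111001111000 to get c = 001111001111000.


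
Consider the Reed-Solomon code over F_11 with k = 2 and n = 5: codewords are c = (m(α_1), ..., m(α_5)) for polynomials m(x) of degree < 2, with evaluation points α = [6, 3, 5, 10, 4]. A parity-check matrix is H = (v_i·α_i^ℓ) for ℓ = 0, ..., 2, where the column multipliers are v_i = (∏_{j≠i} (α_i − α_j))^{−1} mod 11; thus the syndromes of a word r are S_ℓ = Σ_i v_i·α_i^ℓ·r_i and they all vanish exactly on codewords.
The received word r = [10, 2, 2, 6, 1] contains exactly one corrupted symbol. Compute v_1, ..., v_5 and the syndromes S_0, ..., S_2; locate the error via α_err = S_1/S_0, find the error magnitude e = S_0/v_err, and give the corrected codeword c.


S = (9, 1, 5), error at position 3, error magnitude e = 2, c = [10, 2, 0, 6, 1].

Step 1: column multipliers v_i = (∏_{j≠i}(α_i − α_j))^{−1} mod 11.
  i = 1 (α = 6): (6−3)(6−5)(6−10)(6−4) = 3·1·(−4)·2 = −24 ≡ 9, so v_1 = 9^{−1} = 5 (mod 11).
  i = 2 (α = 3): (3−6)(3−5)(3−10)(3−4) = (−3)·(−2)·(−7)·(−1) = 42 ≡ 9, so v_2 = 9^{−1} = 5 (mod 11).
  i = 3 (α = 5): (5−6)(5−3)(5−10)(5−4) = (−1)·2·(−5)·1 = 10 ≡ 10, so v_3 = 10^{−1} = 10 (mod 11).
  i = 4 (α = 10): (10−6)(10−3)(10−5)(10−4) = 4·7·5·6 = 840 ≡ 4, so v_4 = 4^{−1} = 3 (mod 11).
  i = 5 (α = 4): (4−6)(4−3)(4−5)(4−10) = (−2)·1·(−1)·(−6) = −12 ≡ 10, so v_5 = 10^{−1} = 10 (mod 11).
  v = [5, 5, 10, 3, 10].
Step 2: syndromes of r = [10, 2, 2, 6, 1] (all sums mod 11).
  S_0 = Σ v_i r_i = 5·10 + 5·2 + 10·2 + 3·6 + 10·1 = 108 ≡ 9.
  S_1 = Σ v_i α_i r_i = 5·6·10 + 5·3·2 + 10·5·2 + 3·10·6 + 10·4·1 = 650 ≡ 1.
  α_i^2 mod 11 = [3, 9, 3, 1, 5].
  S_2 = Σ v_i α_i^2 r_i = 5·3·10 + 5·9·2 + 10·3·2 + 3·1·6 + 10·5·1 = 368 ≡ 5.
  S = (9, 1, 5) ≠ 0, so r is not a codeword (an error is present).
Step 3: locate the error. For a single error e at position i, S_ℓ = v_i·e·α_i^ℓ, so α_err = S_1/S_0.
  S_0^{−1} = 9^{−1} = 5 (mod 11), so α_err = 1·5 = 5 ≡ 5 = α_3. Error position i = 3.
  Consistency check: S_2/S_1 = 5·1 = 5 ≡ 5 = α_err ✓ (single-error assumption holds).
Step 4: error magnitude e = S_0/v_3 = S_0·∏_{j≠3}(α_3 − α_j) = 9·10 = 90 ≡ 2 (mod 11).
Step 5: correct position 3: c_3 = r_3 − e = 2 − 2 ≡ 0 (mod 11). Hence c = [10, 2, 0, 6, 1].
  Check: interpolating c through the α_i gives m(x) = 5 + 10·x (degree < 2) with m(α_i) = c_i for every i, so c is indeed a codeword.


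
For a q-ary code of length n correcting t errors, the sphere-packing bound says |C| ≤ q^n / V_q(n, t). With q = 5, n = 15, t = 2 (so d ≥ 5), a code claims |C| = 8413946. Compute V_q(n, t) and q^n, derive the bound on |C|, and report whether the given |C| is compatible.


V_q(n, t) = 1741, q^n = 30517578125, Hamming bound = 17528764, |C| = 8413946 ≤ bound (satisfied).

Step 1: Compute V_q(n, t) = Σ_{j=0}^2 C(n, j) (q−1)^j.
  j = 0: C(15,0)·(4)^0 = 1·1 = 1.
  j = 1: C(15,1)·(4)^1 = 15·4 = 60.
  j = 2: C(15,2)·(4)^2 = 105·16 = 1680.
  V_q(n, t) = 1 + 60 + 1680 = 1741.
Step 2: q^n = 5^15 = 30517578125.
Step 3: Hamming bound ⌊q^n / V_q(n,t)⌋ = ⌊30517578125/1741⌋ = 17528764.
Step 4: Compare |C| = 8413946 to 17528764: satisfied.
The claimed |C| lies below the Hamming bound.


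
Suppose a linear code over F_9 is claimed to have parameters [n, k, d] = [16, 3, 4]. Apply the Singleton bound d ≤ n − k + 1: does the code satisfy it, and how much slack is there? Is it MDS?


Singleton RHS = n − k + 1 = 14, slack = 10, bound satisfied, not MDS.

Singleton bound: d ≤ n − k + 1.
Here n = 16, k = 3, so n − k + 1 = 14.
Given d = 4, check d ≤ 14: YES.
Slack = (n − k + 1) − d = 10.
The code is NOT MDS (slack = 10 > 0).
Description: the claimed parameters are [16, 3, 4]_9; such a code would be non-MDS.


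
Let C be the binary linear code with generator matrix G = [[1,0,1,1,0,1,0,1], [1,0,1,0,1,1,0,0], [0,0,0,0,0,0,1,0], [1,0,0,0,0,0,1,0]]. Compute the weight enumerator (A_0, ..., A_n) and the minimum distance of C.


Weight distribution: A_0 = 1, A_1 = 2, A_2 = 1, A_3 = 2, A_4 = 5, A_5 = 4, A_6 = 1. Minimum distance d = 1.

Enumerate all 2^4 = 16 messages m ∈ F_2^4.
For each, compute codeword c = mG in F_2^8, then tally its weight.
  m = 0000 → c = 00000000, weight = 0.
  m = 1000 → c = 10110101, weight = 5.
  m = 0100 → c = 10101100, weight = 4.
  m = 1100 → c = 00011001, weight = 3.
  m = 0010 → c = 00000010, weight = 1.
  m = 1010 → c = 10110111, weight = 6.
  m = 0110 → c = 10101110, weight = 5.
  m = 1110 → c = 00011011, weight = 4.
  m = 0001 → c = 10000010, weight = 2.
  m = 1001 → c = 00110111, weight = 5.
  m = 0101 → c = 00101110, weight = 4.
  m = 1101 → c = 10011011, weight = 5.
  m = 0011 → c = 10000000, weight = 1.
  m = 1011 → c = 00110101, weight = 4.
  m = 0111 → c = 00101100, weight = 3.
  m = 1111 → c = 10011001, weight = 4.
Tally weights:
  weight 0: 1 codewords.
  weight 1: 2 codewords.
  weight 2: 1 codewords.
  weight 3: 2 codewords.
  weight 4: 5 codewords.
  weight 5: 4 codewords.
  weight 6: 1 codewords.
Minimum distance d = smallest w > 0 with A_w > 0 = 1.
Sanity: Σ A_w = 16 = 2^4 = 16 ✓.


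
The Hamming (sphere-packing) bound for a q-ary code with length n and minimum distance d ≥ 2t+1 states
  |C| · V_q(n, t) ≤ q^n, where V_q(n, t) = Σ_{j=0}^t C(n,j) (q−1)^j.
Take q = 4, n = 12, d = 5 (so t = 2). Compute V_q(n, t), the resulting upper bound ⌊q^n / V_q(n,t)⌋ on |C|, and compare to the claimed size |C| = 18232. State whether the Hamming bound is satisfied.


V_q(n, t) = 631, q^n = 16777216, Hamming bound = 26588, |C| = 18232 ≤ bound (satisfied).

Step 1: Compute V_q(n, t) = Σ_{j=0}^2 C(n, j) (q−1)^j.
  j = 0: C(12,0)·(3)^0 = 1·1 = 1.
  j = 1: C(12,1)·(3)^1 = 12·3 = 36.
  j = 2: C(12,2)·(3)^2 = 66·9 = 594.
  V_q(n, t) = 1 + 36 + 594 = 631.
Step 2: q^n = 4^12 = 16777216.
Step 3: Hamming bound ⌊q^n / V_q(n,t)⌋ = ⌊16777216/631⌋ = 26588.
Step 4: Compare |C| = 18232 to 26588: satisfied.
The claimed |C| lies below the Hamming bound.


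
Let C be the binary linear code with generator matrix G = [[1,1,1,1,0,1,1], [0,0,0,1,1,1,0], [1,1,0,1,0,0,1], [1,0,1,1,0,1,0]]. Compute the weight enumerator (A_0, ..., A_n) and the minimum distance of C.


Weight distribution: A_0 = 1, A_2 = 3, A_3 = 4, A_4 = 3, A_5 = 4, A_6 = 1. Minimum distance d = 2.

Enumerate all 2^4 = 16 messages m ∈ F_2^4.
For each, compute codeword c = mG in F_2^7, then tally its weight.
  m = 0000 → c = 0000000, weight = 0.
  m = 1000 → c = 1111011, weight = 6.
  m = 0100 → c = 0001110, weight = 3.
  m = 1100 → c = 1110101, weight = 5.
  m = 0010 → c = 1101001, weight = 4.
  m = 1010 → c = 0010010, weight = 2.
  m = 0110 → c = 1100111, weight = 5.
  m = 1110 → c = 0011100, weight = 3.
  m = 0001 → c = 1011010, weight = 4.
  m = 1001 → c = 0100001, weight = 2.
  m = 0101 → c = 1010100, weight = 3.
  m = 1101 → c = 0101111, weight = 5.
  m = 0011 → c = 0110011, weight = 4.
  m = 1011 → c = 1001000, weight = 2.
  m = 0111 → c = 0111101, weight = 5.
  m = 1111 → c = 1000110, weight = 3.
Tally weights:
  weight 0: 1 codewords.
  weight 2: 3 codewords.
  weight 3: 4 codewords.
  weight 4: 3 codewords.
  weight 5: 4 codewords.
  weight 6: 1 codewords.
Minimum distance d = smallest w > 0 with A_w > 0 = 2.
Sanity: Σ A_w = 16 = 2^4 = 16 ✓.


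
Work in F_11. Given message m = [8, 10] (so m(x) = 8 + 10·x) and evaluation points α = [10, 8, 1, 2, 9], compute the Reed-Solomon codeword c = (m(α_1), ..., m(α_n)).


c = [9, 0, 7, 6, 10]

Message polynomial: m(x) = 8 + 10·x (mod 11).
For each evaluation point α_i, compute m(α_i) mod 11:
  α_1 = 10: Horner steps 10 → 9, so m(10) = 9.
  α_2 = 8: Horner steps 10 → 0, so m(8) = 0.
  α_3 = 1: Horner steps 10 → 7, so m(1) = 7.
  α_4 = 2: Horner steps 10 → 6, so m(2) = 6.
  α_5 = 9: Horner steps 10 → 10, so m(9) = 10.
Codeword c = [9, 0, 7, 6, 10] ∈ F_11^5.


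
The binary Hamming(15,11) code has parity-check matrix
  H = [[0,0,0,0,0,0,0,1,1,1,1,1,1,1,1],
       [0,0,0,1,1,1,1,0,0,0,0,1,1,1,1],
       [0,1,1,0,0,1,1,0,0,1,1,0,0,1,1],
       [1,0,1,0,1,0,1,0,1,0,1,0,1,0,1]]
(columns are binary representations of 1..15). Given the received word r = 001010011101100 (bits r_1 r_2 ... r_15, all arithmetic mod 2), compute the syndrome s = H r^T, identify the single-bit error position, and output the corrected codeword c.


s = (1, 1, 0, 0)^T, error position = 12, corrected codeword c = 001010011100100

Compute s = H r^T mod 2 one row at a time:
  s_1 = 1 + 1 + 1 + 0 + 1 + 1 + 0 + 0 = 5 ≡ 1 (mod 2).
  s_2 = 0 + 1 + 0 + 0 + 1 + 1 + 0 + 0 = 3 ≡ 1 (mod 2).
  s_3 = 0 + 1 + 0 + 0 + 1 + 0 + 0 + 0 = 2 ≡ 0 (mod 2).
  s_4 = 0 + 1 + 1 + 0 + 1 + 0 + 1 + 0 = 4 ≡ 0 (mod 2).
s = (1, 1, 0, 0)^T — this equals column 12 of H (binary 1100), so error is at position 12.
Correct: flip bit 12 of r = 001010011101100 to get c = 001010011100100.


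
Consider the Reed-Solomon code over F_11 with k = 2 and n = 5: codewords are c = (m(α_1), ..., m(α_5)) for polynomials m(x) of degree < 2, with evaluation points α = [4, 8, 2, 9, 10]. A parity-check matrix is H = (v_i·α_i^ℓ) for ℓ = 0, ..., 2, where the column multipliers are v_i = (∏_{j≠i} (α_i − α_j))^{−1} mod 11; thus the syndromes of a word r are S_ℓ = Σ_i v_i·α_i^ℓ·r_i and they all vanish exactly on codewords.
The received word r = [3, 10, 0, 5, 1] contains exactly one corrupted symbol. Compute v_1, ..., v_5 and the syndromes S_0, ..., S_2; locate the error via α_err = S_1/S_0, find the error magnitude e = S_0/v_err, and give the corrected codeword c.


S = (3, 2, 5), error at position 2, error magnitude e = 1, c = [3, 9, 0, 5, 1].

Step 1: column multipliers v_i = (∏_{j≠i}(α_i − α_j))^{−1} mod 11.
  i = 1 (α = 4): (4−8)(4−2)(4−9)(4−10) = (−4)·2·(−5)·(−6) = −240 ≡ 2, so v_1 = 2^{−1} = 6 (mod 11).
  i = 2 (α = 8): (8−4)(8−2)(8−9)(8−10) = 4·6·(−1)·(−2) = 48 ≡ 4, so v_2 = 4^{−1} = 3 (mod 11).
  i = 3 (α = 2): (2−4)(2−8)(2−9)(2−10) = (−2)·(−6)·(−7)·(−8) = 672 ≡ 1, so v_3 = 1^{−1} = 1 (mod 11).
  i = 4 (α = 9): (9−4)(9−8)(9−2)(9−10) = 5·1·7·(−1) = −35 ≡ 9, so v_4 = 9^{−1} = 5 (mod 11).
  i = 5 (α = 10): (10−4)(10−8)(10−2)(10−9) = 6·2·8·1 = 96 ≡ 8, so v_5 = 8^{−1} = 7 (mod 11).
  v = [6, 3, 1, 5, 7].
Step 2: syndromes of r = [3, 10, 0, 5, 1] (all sums mod 11).
  S_0 = Σ v_i r_i = 6·3 + 3·10 + 1·0 + 5·5 + 7·1 = 80 ≡ 3.
  S_1 = Σ v_i α_i r_i = 6·4·3 + 3·8·10 + 1·2·0 + 5·9·5 + 7·10·1 = 607 ≡ 2.
  α_i^2 mod 11 = [5, 9, 4, 4, 1].
  S_2 = Σ v_i α_i^2 r_i = 6·5·3 + 3·9·10 + 1·4·0 + 5·4·5 + 7·1·1 = 467 ≡ 5.
  S = (3, 2, 5) ≠ 0, so r is not a codeword (an error is present).
Step 3: locate the error. For a single error e at position i, S_ℓ = v_i·e·α_i^ℓ, so α_err = S_1/S_0.
  S_0^{−1} = 3^{−1} = 4 (mod 11), so α_err = 2·4 = 8 ≡ 8 = α_2. Error position i = 2.
  Consistency check: S_2/S_1 = 5·6 = 30 ≡ 8 = α_err ✓ (single-error assumption holds).
Step 4: error magnitude e = S_0/v_2 = S_0·∏_{j≠2}(α_2 − α_j) = 3·4 = 12 ≡ 1 (mod 11).
Step 5: correct position 2: c_2 = r_2 − e = 10 − 1 ≡ 9 (mod 11). Hence c = [3, 9, 0, 5, 1].
  Check: interpolating c through the α_i gives m(x) = 8 + 7·x (degree < 2) with m(α_i) = c_i for every i, so c is indeed a codeword.


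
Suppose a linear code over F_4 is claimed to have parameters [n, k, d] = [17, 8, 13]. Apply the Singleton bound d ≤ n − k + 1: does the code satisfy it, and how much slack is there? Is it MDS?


Singleton RHS = n − k + 1 = 10, slack = -3, bound violated (no such code; not MDS).

Singleton bound: d ≤ n − k + 1.
Here n = 17, k = 8, so n − k + 1 = 10.
Given d = 13, check d ≤ 10: NO.
Slack = (n − k + 1) − d = -3.
The slack is negative: d = 13 exceeds n − k + 1 = 10 by 3, so the Singleton bound is violated and no linear [17, 8, 13]_4 code can exist. In particular it is not MDS (MDS requires d = n − k + 1 exactly).
Description: the claimed parameters are [17, 8, 13]_4; such a code would be impossible (violates the Singleton bound).


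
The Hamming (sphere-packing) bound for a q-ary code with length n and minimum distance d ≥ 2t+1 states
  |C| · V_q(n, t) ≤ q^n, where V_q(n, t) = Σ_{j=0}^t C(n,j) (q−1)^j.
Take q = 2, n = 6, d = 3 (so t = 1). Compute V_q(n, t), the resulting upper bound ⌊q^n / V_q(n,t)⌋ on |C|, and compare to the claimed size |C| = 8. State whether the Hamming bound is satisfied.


V_q(n, t) = 7, q^n = 64, Hamming bound = 9, |C| = 8 ≤ bound (satisfied).

Step 1: Compute V_q(n, t) = Σ_{j=0}^1 C(n, j) (q−1)^j.
  j = 0: C(6,0)·(1)^0 = 1·1 = 1.
  j = 1: C(6,1)·(1)^1 = 6·1 = 6.
  V_q(n, t) = 1 + 6 = 7.
Step 2: q^n = 2^6 = 64.
Step 3: Hamming bound ⌊q^n / V_q(n,t)⌋ = ⌊64/7⌋ = 9.
Step 4: Compare |C| = 8 to 9: satisfied.
The claimed |C| lies below the Hamming bound.


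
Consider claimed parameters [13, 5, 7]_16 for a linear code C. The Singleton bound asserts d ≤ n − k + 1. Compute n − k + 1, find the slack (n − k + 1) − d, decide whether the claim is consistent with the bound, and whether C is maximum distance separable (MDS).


Singleton RHS = n − k + 1 = 9, slack = 2, bound satisfied, not MDS.

Singleton bound: d ≤ n − k + 1.
Here n = 13, k = 5, so n − k + 1 = 9.
Given d = 7, check d ≤ 9: YES.
Slack = (n − k + 1) − d = 2.
The code is NOT MDS (slack = 2 > 0).
Description: the claimed parameters are [13, 5, 7]_16; such a code would be non-MDS.


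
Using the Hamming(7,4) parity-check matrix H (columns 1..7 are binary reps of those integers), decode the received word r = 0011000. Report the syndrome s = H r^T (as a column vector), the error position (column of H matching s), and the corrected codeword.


s = (1, 1, 1)^T, error position = 7, corrected codeword c = 0011001

Compute s = H r^T mod 2 one row at a time:
  s_1 = 1 + 0 + 0 + 0 = 1 ≡ 1 (mod 2).
  s_2 = 0 + 1 + 0 + 0 = 1 ≡ 1 (mod 2).
  s_3 = 0 + 1 + 0 + 0 = 1 ≡ 1 (mod 2).
s = (1, 1, 1)^T — this equals column 7 of H (binary 111), so error is at position 7.
Correct: flip bit 7 of r = 0011000 to get c = 0011001.


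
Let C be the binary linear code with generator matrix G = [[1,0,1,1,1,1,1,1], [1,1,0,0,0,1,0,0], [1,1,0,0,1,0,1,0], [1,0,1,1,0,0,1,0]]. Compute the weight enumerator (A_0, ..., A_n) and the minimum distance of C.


Weight distribution: A_0 = 1, A_2 = 1, A_3 = 3, A_4 = 5, A_5 = 4, A_6 = 1, A_7 = 1. Minimum distance d = 2.

Enumerate all 2^4 = 16 messages m ∈ F_2^4.
For each, compute codeword c = mG in F_2^8, then tally its weight.
  m = 0000 → c = 00000000, weight = 0.
  m = 1000 → c = 10111111, weight = 7.
  m = 0100 → c = 11000100, weight = 3.
  m = 1100 → c = 01111011, weight = 6.
  m = 0010 → c = 11001010, weight = 4.
  m = 1010 → c = 01110101, weight = 5.
  m = 0110 → c = 00001110, weight = 3.
  m = 1110 → c = 10110001, weight = 4.
  m = 0001 → c = 10110010, weight = 4.
  m = 1001 → c = 00001101, weight = 3.
  m = 0101 → c = 01110110, weight = 5.
  m = 1101 → c = 11001001, weight = 4.
  m = 0011 → c = 01111000, weight = 4.
  m = 1011 → c = 11000111, weight = 5.
  m = 0111 → c = 10111100, weight = 5.
  m = 1111 → c = 00000011, weight = 2.
Tally weights:
  weight 0: 1 codewords.
  weight 2: 1 codewords.
  weight 3: 3 codewords.
  weight 4: 5 codewords.
  weight 5: 4 codewords.
  weight 6: 1 codewords.
  weight 7: 1 codewords.
Minimum distance d = smallest w > 0 with A_w > 0 = 2.
Sanity: Σ A_w = 16 = 2^4 = 16 ✓.


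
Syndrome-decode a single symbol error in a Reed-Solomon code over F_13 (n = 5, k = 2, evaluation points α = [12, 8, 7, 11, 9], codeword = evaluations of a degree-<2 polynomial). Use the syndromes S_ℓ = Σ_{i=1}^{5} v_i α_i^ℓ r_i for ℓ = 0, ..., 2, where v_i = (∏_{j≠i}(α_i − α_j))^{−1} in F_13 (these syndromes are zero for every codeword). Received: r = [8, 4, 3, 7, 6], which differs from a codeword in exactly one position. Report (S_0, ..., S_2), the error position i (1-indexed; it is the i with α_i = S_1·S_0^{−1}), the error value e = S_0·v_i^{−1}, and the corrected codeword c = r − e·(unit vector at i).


S = (12, 4, 10), error at position 5, error magnitude e = 1, c = [8, 4, 3, 7, 5].

Step 1: column multipliers v_i = (∏_{j≠i}(α_i − α_j))^{−1} mod 13.
  i = 1 (α = 12): (12−8)(12−7)(12−11)(12−9) = 4·5·1·3 = 60 ≡ 8, so v_1 = 8^{−1} = 5 (mod 13).
  i = 2 (α = 8): (8−12)(8−7)(8−11)(8−9) = (−4)·1·(−3)·(−1) = −12 ≡ 1, so v_2 = 1^{−1} = 1 (mod 13).
  i = 3 (α = 7): (7−12)(7−8)(7−11)(7−9) = (−5)·(−1)·(−4)·(−2) = 40 ≡ 1, so v_3 = 1^{−1} = 1 (mod 13).
  i = 4 (α = 11): (11−12)(11−8)(11−7)(11−9) = (−1)·3·4·2 = −24 ≡ 2, so v_4 = 2^{−1} = 7 (mod 13).
  i = 5 (α = 9): (9−12)(9−8)(9−7)(9−11) = (−3)·1·2·(−2) = 12 ≡ 12, so v_5 = 12^{−1} = 12 (mod 13).
  v = [5, 1, 1, 7, 12].
Step 2: syndromes of r = [8, 4, 3, 7, 6] (all sums mod 13).
  S_0 = Σ v_i r_i = 5·8 + 1·4 + 1·3 + 7·7 + 12·6 = 168 ≡ 12.
  S_1 = Σ v_i α_i r_i = 5·12·8 + 1·8·4 + 1·7·3 + 7·11·7 + 12·9·6 = 1720 ≡ 4.
  α_i^2 mod 13 = [1, 12, 10, 4, 3].
  S_2 = Σ v_i α_i^2 r_i = 5·1·8 + 1·12·4 + 1·10·3 + 7·4·7 + 12·3·6 = 530 ≡ 10.
  S = (12, 4, 10) ≠ 0, so r is not a codeword (an error is present).
Step 3: locate the error. For a single error e at position i, S_ℓ = v_i·e·α_i^ℓ, so α_err = S_1/S_0.
  S_0^{−1} = 12^{−1} = 12 (mod 13), so α_err = 4·12 = 48 ≡ 9 = α_5. Error position i = 5.
  Consistency check: S_2/S_1 = 10·10 = 100 ≡ 9 = α_err ✓ (single-error assumption holds).
Step 4: error magnitude e = S_0/v_5 = S_0·∏_{j≠5}(α_5 − α_j) = 12·12 = 144 ≡ 1 (mod 13).
Step 5: correct position 5: c_5 = r_5 − e = 6 − 1 ≡ 5 (mod 13). Hence c = [8, 4, 3, 7, 5].
  Check: interpolating c through the α_i gives m(x) = 9 + 1·x (degree < 2) with m(α_i) = c_i for every i, so c is indeed a codeword.


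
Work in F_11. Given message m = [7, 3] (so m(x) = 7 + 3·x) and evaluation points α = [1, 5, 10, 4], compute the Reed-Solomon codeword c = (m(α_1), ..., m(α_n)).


c = [10, 0, 4, 8]

Message polynomial: m(x) = 7 + 3·x (mod 11).
For each evaluation point α_i, compute m(α_i) mod 11:
  α_1 = 1: Horner steps 3 → 10, so m(1) = 10.
  α_2 = 5: Horner steps 3 → 0, so m(5) = 0.
  α_3 = 10: Horner steps 3 → 4, so m(10) = 4.
  α_4 = 4: Horner steps 3 → 8, so m(4) = 8.
Codeword c = [10, 0, 4, 8] ∈ F_11^4.


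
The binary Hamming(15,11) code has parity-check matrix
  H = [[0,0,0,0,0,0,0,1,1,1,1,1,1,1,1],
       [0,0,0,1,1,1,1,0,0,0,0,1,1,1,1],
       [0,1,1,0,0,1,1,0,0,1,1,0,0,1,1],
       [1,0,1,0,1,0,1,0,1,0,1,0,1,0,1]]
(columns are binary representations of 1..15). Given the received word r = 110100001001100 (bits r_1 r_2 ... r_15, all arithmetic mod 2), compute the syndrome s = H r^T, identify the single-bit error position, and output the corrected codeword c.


s = (1, 1, 1, 1)^T, error position = 15, corrected codeword c = 110100001001101

Compute s = H r^T mod 2 one row at a time:
  s_1 = 0 + 1 + 0 + 0 + 1 + 1 + 0 + 0 = 3 ≡ 1 (mod 2).
  s_2 = 1 + 0 + 0 + 0 + 1 + 1 + 0 + 0 = 3 ≡ 1 (mod 2).
  s_3 = 1 + 0 + 0 + 0 + 0 + 0 + 0 + 0 = 1 ≡ 1 (mod 2).
  s_4 = 1 + 0 + 0 + 0 + 1 + 0 + 1 + 0 = 3 ≡ 1 (mod 2).
s = (1, 1, 1, 1)^T — this equals column 15 of H (binary 1111), so error is at position 15.
Correct: flip bit 15 of r = 110100001001100 to get c = 110100001001101.


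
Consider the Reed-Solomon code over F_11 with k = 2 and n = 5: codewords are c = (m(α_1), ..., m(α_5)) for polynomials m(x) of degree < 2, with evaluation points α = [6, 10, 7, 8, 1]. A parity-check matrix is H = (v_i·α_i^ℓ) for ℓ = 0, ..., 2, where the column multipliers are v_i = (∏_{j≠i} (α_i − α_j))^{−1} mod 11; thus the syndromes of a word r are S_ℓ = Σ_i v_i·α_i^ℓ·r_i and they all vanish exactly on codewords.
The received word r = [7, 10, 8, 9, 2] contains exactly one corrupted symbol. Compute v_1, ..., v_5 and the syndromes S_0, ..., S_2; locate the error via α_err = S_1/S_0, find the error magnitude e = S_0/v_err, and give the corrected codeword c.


S = (3, 8, 3), error at position 2, error magnitude e = 10, c = [7, 0, 8, 9, 2].

Step 1: column multipliers v_i = (∏_{j≠i}(α_i − α_j))^{−1} mod 11.
  i = 1 (α = 6): (6−10)(6−7)(6−8)(6−1) = (−4)·(−1)·(−2)·5 = −40 ≡ 4, so v_1 = 4^{−1} = 3 (mod 11).
  i = 2 (α = 10): (10−6)(10−7)(10−8)(10−1) = 4·3·2·9 = 216 ≡ 7, so v_2 = 7^{−1} = 8 (mod 11).
  i = 3 (α = 7): (7−6)(7−10)(7−8)(7−1) = 1·(−3)·(−1)·6 = 18 ≡ 7, so v_3 = 7^{−1} = 8 (mod 11).
  i = 4 (α = 8): (8−6)(8−10)(8−7)(8−1) = 2·(−2)·1·7 = −28 ≡ 5, so v_4 = 5^{−1} = 9 (mod 11).
  i = 5 (α = 1): (1−6)(1−10)(1−7)(1−8) = (−5)·(−9)·(−6)·(−7) = 1890 ≡ 9, so v_5 = 9^{−1} = 5 (mod 11).
  v = [3, 8, 8, 9, 5].
Step 2: syndromes of r = [7, 10, 8, 9, 2] (all sums mod 11).
  S_0 = Σ v_i r_i = 3·7 + 8·10 + 8·8 + 9·9 + 5·2 = 256 ≡ 3.
  S_1 = Σ v_i α_i r_i = 3·6·7 + 8·10·10 + 8·7·8 + 9·8·9 + 5·1·2 = 2032 ≡ 8.
  α_i^2 mod 11 = [3, 1, 5, 9, 1].
  S_2 = Σ v_i α_i^2 r_i = 3·3·7 + 8·1·10 + 8·5·8 + 9·9·9 + 5·1·2 = 1202 ≡ 3.
  S = (3, 8, 3) ≠ 0, so r is not a codeword (an error is present).
Step 3: locate the error. For a single error e at position i, S_ℓ = v_i·e·α_i^ℓ, so α_err = S_1/S_0.
  S_0^{−1} = 3^{−1} = 4 (mod 11), so α_err = 8·4 = 32 ≡ 10 = α_2. Error position i = 2.
  Consistency check: S_2/S_1 = 3·7 = 21 ≡ 10 = α_err ✓ (single-error assumption holds).
Step 4: error magnitude e = S_0/v_2 = S_0·∏_{j≠2}(α_2 − α_j) = 3·7 = 21 ≡ 10 (mod 11).
Step 5: correct position 2: c_2 = r_2 − e = 10 − 10 ≡ 0 (mod 11). Hence c = [7, 0, 8, 9, 2].
  Check: interpolating c through the α_i gives m(x) = 1 + 1·x (degree < 2) with m(α_i) = c_i for every i, so c is indeed a codeword.


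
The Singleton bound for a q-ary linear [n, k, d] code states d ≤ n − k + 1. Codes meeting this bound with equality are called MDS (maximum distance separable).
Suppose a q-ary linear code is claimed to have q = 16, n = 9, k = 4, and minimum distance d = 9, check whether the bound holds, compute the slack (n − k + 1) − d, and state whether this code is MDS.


Singleton RHS = n − k + 1 = 6, slack = -3, bound violated (no such code; not MDS).

Singleton bound: d ≤ n − k + 1.
Here n = 9, k = 4, so n − k + 1 = 6.
Given d = 9, check d ≤ 6: NO.
Slack = (n − k + 1) − d = -3.
The slack is negative: d = 9 exceeds n − k + 1 = 6 by 3, so the Singleton bound is violated and no linear [9, 4, 9]_16 code can exist. In particular it is not MDS (MDS requires d = n − k + 1 exactly).
Description: the claimed parameters are [9, 4, 9]_16; such a code would be impossible (violates the Singleton bound).


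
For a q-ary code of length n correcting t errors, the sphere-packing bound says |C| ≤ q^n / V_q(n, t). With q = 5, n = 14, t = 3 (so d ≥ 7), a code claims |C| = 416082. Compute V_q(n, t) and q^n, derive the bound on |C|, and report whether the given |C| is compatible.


V_q(n, t) = 24809, q^n = 6103515625, Hamming bound = 246020, |C| = 416082 > bound (violated).

Step 1: Compute V_q(n, t) = Σ_{j=0}^3 C(n, j) (q−1)^j.
  j = 0: C(14,0)·(4)^0 = 1·1 = 1.
  j = 1: C(14,1)·(4)^1 = 14·4 = 56.
  j = 2: C(14,2)·(4)^2 = 91·16 = 1456.
  j = 3: C(14,3)·(4)^3 = 364·64 = 23296.
  V_q(n, t) = 1 + 56 + 1456 + 23296 = 24809.
Step 2: q^n = 5^14 = 6103515625.
Step 3: Hamming bound ⌊q^n / V_q(n,t)⌋ = ⌊6103515625/24809⌋ = 246020.
Step 4: Compare |C| = 416082 to 246020: violated.
The claimed |C| lies above the Hamming bound, so no 5-ary code of length 14 with d ≥ 7 can have 416082 codewords.


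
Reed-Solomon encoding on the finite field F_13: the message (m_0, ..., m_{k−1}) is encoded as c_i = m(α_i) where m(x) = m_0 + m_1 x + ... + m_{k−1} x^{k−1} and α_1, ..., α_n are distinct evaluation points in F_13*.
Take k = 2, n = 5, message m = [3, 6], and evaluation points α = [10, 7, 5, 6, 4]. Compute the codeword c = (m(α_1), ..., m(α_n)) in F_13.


c = [11, 6, 7, 0, 1]

Message polynomial: m(x) = 3 + 6·x (mod 13).
For each evaluation point α_i, compute m(α_i) mod 13:
  α_1 = 10: Horner steps 6 → 11, so m(10) = 11.
  α_2 = 7: Horner steps 6 → 6, so m(7) = 6.
  α_3 = 5: Horner steps 6 → 7, so m(5) = 7.
  α_4 = 6: Horner steps 6 → 0, so m(6) = 0.
  α_5 = 4: Horner steps 6 → 1, so m(4) = 1.
Codeword c = [11, 6, 7, 0, 1] ∈ F_13^5.


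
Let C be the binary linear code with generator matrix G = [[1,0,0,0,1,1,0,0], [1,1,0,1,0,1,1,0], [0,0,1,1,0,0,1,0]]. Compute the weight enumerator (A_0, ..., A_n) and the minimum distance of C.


Weight distribution: A_0 = 1, A_3 = 3, A_4 = 2, A_5 = 1, A_6 = 1. Minimum distance d = 3.

Enumerate all 2^3 = 8 messages m ∈ F_2^3.
For each, compute codeword c = mG in F_2^8, then tally its weight.
  m = 000 → c = 00000000, weight = 0.
  m = 100 → c = 10001100, weight = 3.
  m = 010 → c = 11010110, weight = 5.
  m = 110 → c = 01011010, weight = 4.
  m = 001 → c = 00110010, weight = 3.
  m = 101 → c = 10111110, weight = 6.
  m = 011 → c = 11100100, weight = 4.
  m = 111 → c = 01101000, weight = 3.
Tally weights:
  weight 0: 1 codewords.
  weight 3: 3 codewords.
  weight 4: 2 codewords.
  weight 5: 1 codewords.
  weight 6: 1 codewords.
Minimum distance d = smallest w > 0 with A_w > 0 = 3.
Sanity: Σ A_w = 8 = 2^3 = 8 ✓.


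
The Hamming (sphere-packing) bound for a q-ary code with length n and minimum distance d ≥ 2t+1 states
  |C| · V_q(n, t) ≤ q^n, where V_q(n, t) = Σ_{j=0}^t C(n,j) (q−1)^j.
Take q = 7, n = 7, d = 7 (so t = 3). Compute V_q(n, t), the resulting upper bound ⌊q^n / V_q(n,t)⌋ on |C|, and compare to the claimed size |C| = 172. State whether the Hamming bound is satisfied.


V_q(n, t) = 8359, q^n = 823543, Hamming bound = 98, |C| = 172 > bound (violated).

Step 1: Compute V_q(n, t) = Σ_{j=0}^3 C(n, j) (q−1)^j.
  j = 0: C(7,0)·(6)^0 = 1·1 = 1.
  j = 1: C(7,1)·(6)^1 = 7·6 = 42.
  j = 2: C(7,2)·(6)^2 = 21·36 = 756.
  j = 3: C(7,3)·(6)^3 = 35·216 = 7560.
  V_q(n, t) = 1 + 42 + 756 + 7560 = 8359.
Step 2: q^n = 7^7 = 823543.
Step 3: Hamming bound ⌊q^n / V_q(n,t)⌋ = ⌊823543/8359⌋ = 98.
Step 4: Compare |C| = 172 to 98: violated.
The claimed |C| lies above the Hamming bound, so no 7-ary code of length 7 with d ≥ 7 can have 172 codewords.


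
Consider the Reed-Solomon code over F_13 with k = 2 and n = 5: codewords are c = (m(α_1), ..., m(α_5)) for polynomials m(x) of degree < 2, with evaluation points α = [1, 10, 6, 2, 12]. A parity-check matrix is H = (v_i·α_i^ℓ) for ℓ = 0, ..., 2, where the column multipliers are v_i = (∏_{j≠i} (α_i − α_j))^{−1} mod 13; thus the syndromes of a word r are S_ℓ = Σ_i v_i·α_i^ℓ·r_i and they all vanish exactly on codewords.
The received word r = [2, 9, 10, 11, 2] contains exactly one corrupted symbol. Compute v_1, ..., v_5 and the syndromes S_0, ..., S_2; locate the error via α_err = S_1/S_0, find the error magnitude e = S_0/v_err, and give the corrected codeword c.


S = (7, 7, 7), error at position 1, error magnitude e = 7, c = [8, 9, 10, 11, 2].

Step 1: column multipliers v_i = (∏_{j≠i}(α_i − α_j))^{−1} mod 13.
  i = 1 (α = 1): (1−10)(1−6)(1−2)(1−12) = (−9)·(−5)·(−1)·(−11) = 495 ≡ 1, so v_1 = 1^{−1} = 1 (mod 13).
  i = 2 (α = 10): (10−1)(10−6)(10−2)(10−12) = 9·4·8·(−2) = −576 ≡ 9, so v_2 = 9^{−1} = 3 (mod 13).
  i = 3 (α = 6): (6−1)(6−10)(6−2)(6−12) = 5·(−4)·4·(−6) = 480 ≡ 12, so v_3 = 12^{−1} = 12 (mod 13).
  i = 4 (α = 2): (2−1)(2−10)(2−6)(2−12) = 1·(−8)·(−4)·(−10) = −320 ≡ 5, so v_4 = 5^{−1} = 8 (mod 13).
  i = 5 (α = 12): (12−1)(12−10)(12−6)(12−2) = 11·2·6·10 = 1320 ≡ 7, so v_5 = 7^{−1} = 2 (mod 13).
  v = [1, 3, 12, 8, 2].
Step 2: syndromes of r = [2, 9, 10, 11, 2] (all sums mod 13).
  S_0 = Σ v_i r_i = 1·2 + 3·9 + 12·10 + 8·11 + 2·2 = 241 ≡ 7.
  S_1 = Σ v_i α_i r_i = 1·1·2 + 3·10·9 + 12·6·10 + 8·2·11 + 2·12·2 = 1216 ≡ 7.
  α_i^2 mod 13 = [1, 9, 10, 4, 1].
  S_2 = Σ v_i α_i^2 r_i = 1·1·2 + 3·9·9 + 12·10·10 + 8·4·11 + 2·1·2 = 1801 ≡ 7.
  S = (7, 7, 7) ≠ 0, so r is not a codeword (an error is present).
Step 3: locate the error. For a single error e at position i, S_ℓ = v_i·e·α_i^ℓ, so α_err = S_1/S_0.
  S_0^{−1} = 7^{−1} = 2 (mod 13), so α_err = 7·2 = 14 ≡ 1 = α_1. Error position i = 1.
  Consistency check: S_2/S_1 = 7·2 = 14 ≡ 1 = α_err ✓ (single-error assumption holds).
Step 4: error magnitude e = S_0/v_1 = S_0·∏_{j≠1}(α_1 − α_j) = 7·1 = 7 ≡ 7 (mod 13).
Step 5: correct position 1: c_1 = r_1 − e = 2 − 7 ≡ 8 (mod 13). Hence c = [8, 9, 10, 11, 2].
  Check: interpolating c through the α_i gives m(x) = 5 + 3·x (degree < 2) with m(α_i) = c_i for every i, so c is indeed a codeword.


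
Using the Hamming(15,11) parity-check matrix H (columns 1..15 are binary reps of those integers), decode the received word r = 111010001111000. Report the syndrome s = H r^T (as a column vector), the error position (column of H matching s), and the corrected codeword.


s = (0, 0, 0, 1)^T, error position = 1, corrected codeword c = 011010001111000

Compute s = H r^T mod 2 one row at a time:
  s_1 = 0 + 1 + 1 + 1 + 1 + 0 + 0 + 0 = 4 ≡ 0 (mod 2).
  s_2 = 0 + 1 + 0 + 0 + 1 + 0 + 0 + 0 = 2 ≡ 0 (mod 2).
  s_3 = 1 + 1 + 0 + 0 + 1 + 1 + 0 + 0 = 4 ≡ 0 (mod 2).
  s_4 = 1 + 1 + 1 + 0 + 1 + 1 + 0 + 0 = 5 ≡ 1 (mod 2).
s = (0, 0, 0, 1)^T — this equals column 1 of H (binary 0001), so error is at position 1.
Correct: flip bit 1 of r = 111010001111000 to get c = 011010001111000.


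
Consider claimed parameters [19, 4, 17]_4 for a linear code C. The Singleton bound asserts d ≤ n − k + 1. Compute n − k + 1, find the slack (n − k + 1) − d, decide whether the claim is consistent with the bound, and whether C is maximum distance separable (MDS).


Singleton RHS = n − k + 1 = 16, slack = -1, bound violated (no such code; not MDS).

Singleton bound: d ≤ n − k + 1.
Here n = 19, k = 4, so n − k + 1 = 16.
Given d = 17, check d ≤ 16: NO.
Slack = (n − k + 1) − d = -1.
The slack is negative: d = 17 exceeds n − k + 1 = 16 by 1, so the Singleton bound is violated and no linear [19, 4, 17]_4 code can exist. In particular it is not MDS (MDS requires d = n − k + 1 exactly).
Description: the claimed parameters are [19, 4, 17]_4; such a code would be impossible (violates the Singleton bound).


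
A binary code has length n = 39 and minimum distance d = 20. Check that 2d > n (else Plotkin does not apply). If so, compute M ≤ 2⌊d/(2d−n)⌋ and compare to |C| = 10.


Plotkin bound M ≤ 40; given |C| = 10 ≤ bound (satisfied).

Check applicability: 2d = 40, n = 39.
2d − n = 1 > 0, so Plotkin applies.
Compute d/(2d−n) = 20/1 ≈ 20.0000.
⌊d/(2d−n)⌋ = 20.
Plotkin bound: M ≤ 2·20 = 40.
Given |C| = 10, check: satisfied.
This |C| is below the Plotkin bound.
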